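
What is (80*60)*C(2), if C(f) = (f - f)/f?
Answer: 0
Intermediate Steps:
C(f) = 0 (C(f) = 0/f = 0)
(80*60)*C(2) = (80*60)*0 = 4800*0 = 0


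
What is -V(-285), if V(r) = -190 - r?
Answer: -95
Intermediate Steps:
-V(-285) = -(-190 - 1*(-285)) = -(-190 + 285) = -1*95 = -95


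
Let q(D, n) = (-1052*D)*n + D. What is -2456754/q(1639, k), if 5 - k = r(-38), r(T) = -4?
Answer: 2456754/15516413 ≈ 0.15833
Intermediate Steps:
k = 9 (k = 5 - 1*(-4) = 5 + 4 = 9)
q(D, n) = D - 1052*D*n (q(D, n) = -1052*D*n + D = D - 1052*D*n)
-2456754/q(1639, k) = -2456754/(1639*(1 - 1052*9)) = -2456754/(1639*(1 - 9468)) = -2456754/(1639*(-9467)) = -2456754/(-15516413) = -2456754*(-1)/15516413 = -1*(-2456754/15516413) = 2456754/15516413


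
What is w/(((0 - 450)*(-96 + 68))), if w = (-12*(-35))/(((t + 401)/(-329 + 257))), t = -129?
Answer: -3/340 ≈ -0.0088235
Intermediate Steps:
w = -1890/17 (w = (-12*(-35))/(((-129 + 401)/(-329 + 257))) = 420/((272/(-72))) = 420/((272*(-1/72))) = 420/(-34/9) = 420*(-9/34) = -1890/17 ≈ -111.18)
w/(((0 - 450)*(-96 + 68))) = -1890*1/((0 - 450)*(-96 + 68))/17 = -1890/(17*((-450*(-28)))) = -1890/17/12600 = -1890/17*1/12600 = -3/340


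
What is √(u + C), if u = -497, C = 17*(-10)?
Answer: I*√667 ≈ 25.826*I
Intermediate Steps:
C = -170
√(u + C) = √(-497 - 170) = √(-667) = I*√667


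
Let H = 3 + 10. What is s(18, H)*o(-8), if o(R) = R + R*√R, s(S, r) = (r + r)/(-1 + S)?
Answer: -208/17 - 416*I*√2/17 ≈ -12.235 - 34.607*I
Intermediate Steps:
H = 13
s(S, r) = 2*r/(-1 + S) (s(S, r) = (2*r)/(-1 + S) = 2*r/(-1 + S))
o(R) = R + R^(3/2)
s(18, H)*o(-8) = (2*13/(-1 + 18))*(-8 + (-8)^(3/2)) = (2*13/17)*(-8 - 16*I*√2) = (2*13*(1/17))*(-8 - 16*I*√2) = 26*(-8 - 16*I*√2)/17 = -208/17 - 416*I*√2/17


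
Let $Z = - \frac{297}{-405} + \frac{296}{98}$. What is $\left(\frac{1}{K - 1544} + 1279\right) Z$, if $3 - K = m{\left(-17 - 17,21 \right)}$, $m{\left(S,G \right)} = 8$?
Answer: $\frac{364403202}{75901} \approx 4801.0$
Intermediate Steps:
$K = -5$ ($K = 3 - 8 = -5$)
$Z = \frac{2759}{735}$ ($Z = \left(-297\right) \left(- \frac{1}{405}\right) + 296 \cdot \frac{1}{98} = \frac{11}{15} + \frac{148}{49} = \frac{2759}{735} \approx 3.7537$)
$\left(\frac{1}{K - 1544} + 1279\right) Z = \left(\frac{1}{-5 - 1544} + 1279\right) \frac{2759}{735} = \left(\frac{1}{-1549} + 1279\right) \frac{2759}{735} = \left(- \frac{1}{1549} + 1279\right) \frac{2759}{735} = \frac{1981170}{1549} \cdot \frac{2759}{735} = \frac{364403202}{75901}$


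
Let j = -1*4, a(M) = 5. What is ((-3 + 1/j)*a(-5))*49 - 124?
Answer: -3681/4 ≈ -920.25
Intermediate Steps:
j = -4
((-3 + 1/j)*a(-5))*49 - 124 = ((-3 + 1/(-4))*5)*49 - 124 = ((-3 - 1/4)*5)*49 - 124 = -13/4*5*49 - 124 = -65/4*49 - 124 = -3185/4 - 124 = -3681/4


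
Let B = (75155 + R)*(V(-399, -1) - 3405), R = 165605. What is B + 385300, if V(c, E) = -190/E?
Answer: -773658100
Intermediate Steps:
B = -774043400 (B = (75155 + 165605)*(-190/(-1) - 3405) = 240760*(-190*(-1) - 3405) = 240760*(190 - 3405) = 240760*(-3215) = -774043400)
B + 385300 = -774043400 + 385300 = -773658100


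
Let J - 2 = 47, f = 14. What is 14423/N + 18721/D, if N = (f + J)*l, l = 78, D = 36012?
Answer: 101899345/29493828 ≈ 3.4549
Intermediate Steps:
J = 49 (J = 2 + 47 = 49)
N = 4914 (N = (14 + 49)*78 = 63*78 = 4914)
14423/N + 18721/D = 14423/4914 + 18721/36012 = 101899345/29493828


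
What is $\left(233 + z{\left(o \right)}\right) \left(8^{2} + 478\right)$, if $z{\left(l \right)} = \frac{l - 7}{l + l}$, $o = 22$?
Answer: $\frac{2782357}{22} \approx 1.2647 \cdot 10^{5}$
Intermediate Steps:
$z{\left(l \right)} = \frac{-7 + l}{2 l}$
$\left(233 + z{\left(o \right)}\right) \left(8^{2} + 478\right) = \left(233 + \frac{-7 + 22}{2 \cdot 22}\right) \left(8^{2} + 478\right) = \left(233 + \frac{1}{2} \cdot \frac{1}{22} \cdot 15\right) \left(64 + 478\right) = \left(233 + \frac{15}{44}\right) 542 = \frac{10267}{44} \cdot 542 = \frac{2782357}{22}$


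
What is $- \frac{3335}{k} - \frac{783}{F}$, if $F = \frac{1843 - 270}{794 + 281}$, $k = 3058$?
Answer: $- \frac{234476455}{437294} \approx -536.2$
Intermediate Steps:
$F = \frac{1573}{1075} \approx 1.4633$
$- \frac{3335}{k} - \frac{783}{F} = - \frac{3335}{3058} - \frac{783}{\frac{1573}{1075}} = \left(-3335\right) \frac{1}{3058} - \frac{841725}{1573} = - \frac{3335}{3058} - \frac{841725}{1573} = - \frac{234476455}{437294}$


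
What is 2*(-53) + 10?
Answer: -96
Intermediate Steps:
2*(-53) + 10 = -106 + 10 = -96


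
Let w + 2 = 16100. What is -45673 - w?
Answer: -61771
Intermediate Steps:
w = 16098 (w = -2 + 16100 = 16098)
-45673 - w = -45673 - 1*16098 = -45673 - 16098 = -61771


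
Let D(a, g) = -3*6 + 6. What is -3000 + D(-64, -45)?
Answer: -3012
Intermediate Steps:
D(a, g) = -12 (D(a, g) = -18 + 6 = -12)
-3000 + D(-64, -45) = -3000 - 12 = -3012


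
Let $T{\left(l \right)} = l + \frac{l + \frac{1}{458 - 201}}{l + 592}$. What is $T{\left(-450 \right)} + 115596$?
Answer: $\frac{4202022475}{36494} \approx 1.1514 \cdot 10^{5}$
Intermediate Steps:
$T{\left(l \right)} = l + \frac{\frac{1}{257} + l}{592 + l}$ ($T{\left(l \right)} = l + \frac{l + \frac{1}{257}}{592 + l} = l + \frac{\frac{1}{257} + l}{592 + l}$)
$T{\left(-450 \right)} + 115596 = \frac{\frac{1}{257} + \left(-450\right)^{2} + 593 \left(-450\right)}{592 - 450} + 115596 = \frac{\frac{1}{257} + 202500 - 266850}{142} + 115596 = \frac{1}{142} \left(- \frac{16537949}{257}\right) + 115596 = - \frac{16537949}{36494} + 115596 = \frac{4202022475}{36494}$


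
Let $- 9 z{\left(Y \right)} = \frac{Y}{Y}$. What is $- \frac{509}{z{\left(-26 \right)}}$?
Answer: $4581$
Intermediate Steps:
$z{\left(Y \right)} = - \frac{1}{9}$ ($z{\left(Y \right)} = - \frac{Y \frac{1}{Y}}{9} = \left(- \frac{1}{9}\right) 1 = - \frac{1}{9}$)
$- \frac{509}{z{\left(-26 \right)}} = - \frac{509}{- \frac{1}{9}} = \left(-509\right) \left(-9\right) = 4581$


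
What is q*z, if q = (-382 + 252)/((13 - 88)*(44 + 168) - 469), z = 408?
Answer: 53040/16369 ≈ 3.2403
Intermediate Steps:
q = 130/16369 (q = -130/(-75*212 - 469) = -130/(-15900 - 469) = -130/(-16369) = -130*(-1/16369) = 130/16369 ≈ 0.0079418)
q*z = (130/16369)*408 = 53040/16369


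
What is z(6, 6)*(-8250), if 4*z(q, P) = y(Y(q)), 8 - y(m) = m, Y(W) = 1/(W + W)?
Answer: -130625/8 ≈ -16328.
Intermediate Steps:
Y(W) = 1/(2*W)
y(m) = 8 - m
z(q, P) = 2 - 1/(8*q) (z(q, P) = (8 - 1/(2*q))/4 = 2 - 1/(8*q))
z(6, 6)*(-8250) = (2 - 1/8/6)*(-8250) = (2 - 1/8*1/6)*(-8250) = (2 - 1/48)*(-8250) = (95/48)*(-8250) = -130625/8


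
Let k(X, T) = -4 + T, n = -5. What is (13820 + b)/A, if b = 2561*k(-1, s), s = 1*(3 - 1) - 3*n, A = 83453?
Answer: 47113/83453 ≈ 0.56455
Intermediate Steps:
s = 17 (s = 1*(3 - 1) - 3*(-5) = 1*2 + 15 = 2 + 15 = 17)
b = 33293 (b = 2561*(-4 + 17) = 2561*13 = 33293)
(13820 + b)/A = (13820 + 33293)/83453 = 47113*(1/83453) = 47113/83453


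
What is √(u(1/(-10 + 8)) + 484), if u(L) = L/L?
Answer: √485 ≈ 22.023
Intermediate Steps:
u(L) = 1
√(u(1/(-10 + 8)) + 484) = √(1 + 484) = √485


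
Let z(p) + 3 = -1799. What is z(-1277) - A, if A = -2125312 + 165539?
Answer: 1957971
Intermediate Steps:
A = -1959773
z(p) = -1802 (z(p) = -3 - 1799 = -1802)
z(-1277) - A = -1802 - 1*(-1959773) = -1802 + 1959773 = 1957971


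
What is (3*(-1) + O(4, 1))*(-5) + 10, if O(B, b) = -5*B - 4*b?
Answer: 145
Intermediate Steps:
(3*(-1) + O(4, 1))*(-5) + 10 = (3*(-1) + (-5*4 - 4*1))*(-5) + 10 = (-3 + (-20 - 4))*(-5) + 10 = (-3 - 24)*(-5) + 10 = -27*(-5) + 10 = 135 + 10 = 145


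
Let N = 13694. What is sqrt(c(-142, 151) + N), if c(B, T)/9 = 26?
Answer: 2*sqrt(3482) ≈ 118.02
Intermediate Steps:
c(B, T) = 234 (c(B, T) = 9*26 = 234)
sqrt(c(-142, 151) + N) = sqrt(234 + 13694) = sqrt(13928) = 2*sqrt(3482)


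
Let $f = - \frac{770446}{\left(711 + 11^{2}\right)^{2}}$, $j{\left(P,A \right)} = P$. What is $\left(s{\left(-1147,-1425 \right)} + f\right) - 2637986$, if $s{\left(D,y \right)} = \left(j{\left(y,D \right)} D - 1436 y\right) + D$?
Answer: $\frac{360524410681}{346112} \approx 1.0416 \cdot 10^{6}$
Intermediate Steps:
$s{\left(D,y \right)} = D - 1436 y + D y$ ($s{\left(D,y \right)} = \left(y D - 1436 y\right) + D = \left(D y - 1436 y\right) + D = \left(- 1436 y + D y\right) + D = D - 1436 y + D y$)
$f = - \frac{385223}{346112}$ ($f = - \frac{770446}{\left(711 + 121\right)^{2}} = - \frac{770446}{832^{2}} = - \frac{770446}{692224} = \left(-770446\right) \frac{1}{692224} = - \frac{385223}{346112} \approx -1.113$)
$\left(s{\left(-1147,-1425 \right)} + f\right) - 2637986 = \left(\left(-1147 - -2046300 - -1634475\right) - \frac{385223}{346112}\right) - 2637986 = \left(\left(-1147 + 2046300 + 1634475\right) - \frac{385223}{346112}\right) - 2637986 = \left(3679628 - \frac{385223}{346112}\right) - 2637986 = \frac{1273563021113}{346112} - 2637986 = \frac{360524410681}{346112}$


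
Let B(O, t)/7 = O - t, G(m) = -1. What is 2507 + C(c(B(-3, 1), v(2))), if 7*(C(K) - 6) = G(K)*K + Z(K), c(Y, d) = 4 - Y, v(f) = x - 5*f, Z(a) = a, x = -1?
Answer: 2513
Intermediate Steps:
B(O, t) = -7*t + 7*O (B(O, t) = 7*(O - t) = -7*t + 7*O)
v(f) = -1 - 5*f
C(K) = 6 (C(K) = 6 + (-K + K)/7 = 6 + (⅐)*0 = 6 + 0 = 6)
2507 + C(c(B(-3, 1), v(2))) = 2507 + 6 = 2513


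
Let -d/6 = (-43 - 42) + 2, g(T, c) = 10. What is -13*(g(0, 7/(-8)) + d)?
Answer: -6604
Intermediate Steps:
d = 498 (d = -6*((-43 - 42) + 2) = -6*(-85 + 2) = -6*(-83) = 498)
-13*(g(0, 7/(-8)) + d) = -13*(10 + 498) = -13*508 = -6604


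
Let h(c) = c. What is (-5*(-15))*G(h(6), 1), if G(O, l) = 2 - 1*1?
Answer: 75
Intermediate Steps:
G(O, l) = 1 (G(O, l) = 2 - 1 = 1)
(-5*(-15))*G(h(6), 1) = -5*(-15)*1 = 75*1 = 75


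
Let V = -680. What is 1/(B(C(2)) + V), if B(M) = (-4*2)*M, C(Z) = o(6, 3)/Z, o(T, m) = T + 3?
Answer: -1/716 ≈ -0.0013966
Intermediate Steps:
o(T, m) = 3 + T
C(Z) = 9/Z (C(Z) = (3 + 6)/Z = 9/Z)
B(M) = -8*M
1/(B(C(2)) + V) = 1/(-72/2 - 680) = 1/(-8*9/2 - 680) = 1/(-36 - 680) = 1/(-716) = -1/716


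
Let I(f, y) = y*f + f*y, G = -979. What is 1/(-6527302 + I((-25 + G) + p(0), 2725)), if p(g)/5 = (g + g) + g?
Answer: -1/11999102 ≈ -8.3340e-8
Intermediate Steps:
p(g) = 15*g (p(g) = 5*((g + g) + g) = 5*(2*g + g) = 5*(3*g) = 15*g)
I(f, y) = 2*f*y (I(f, y) = f*y + f*y = 2*f*y)
1/(-6527302 + I((-25 + G) + p(0), 2725)) = 1/(-6527302 + 2*((-25 - 979) + 15*0)*2725) = 1/(-6527302 + 2*(-1004 + 0)*2725) = 1/(-6527302 + 2*(-1004)*2725) = 1/(-6527302 - 5471800) = 1/(-11999102) = -1/11999102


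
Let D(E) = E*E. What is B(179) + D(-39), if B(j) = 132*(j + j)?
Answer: 48777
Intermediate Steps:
D(E) = E²
B(j) = 264*j (B(j) = 132*(2*j) = 264*j)
B(179) + D(-39) = 264*179 + (-39)² = 47256 + 1521 = 48777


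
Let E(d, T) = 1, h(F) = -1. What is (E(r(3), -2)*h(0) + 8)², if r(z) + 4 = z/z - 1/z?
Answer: 49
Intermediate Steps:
r(z) = -3 - 1/z (r(z) = -4 + (z/z - 1/z) = -4 + (1 - 1/z) = -3 - 1/z)
(E(r(3), -2)*h(0) + 8)² = (1*(-1) + 8)² = (-1 + 8)² = 7² = 49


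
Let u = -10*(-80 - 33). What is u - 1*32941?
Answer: -31811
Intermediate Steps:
u = 1130 (u = -10*(-113) = 1130)
u - 1*32941 = 1130 - 1*32941 = 1130 - 32941 = -31811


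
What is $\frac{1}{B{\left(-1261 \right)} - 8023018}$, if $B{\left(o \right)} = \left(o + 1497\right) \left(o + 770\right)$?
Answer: $- \frac{1}{8138894} \approx -1.2287 \cdot 10^{-7}$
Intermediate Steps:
$B{\left(o \right)} = \left(770 + o\right) \left(1497 + o\right)$ ($B{\left(o \right)} = \left(1497 + o\right) \left(770 + o\right) = \left(770 + o\right) \left(1497 + o\right)$)
$\frac{1}{B{\left(-1261 \right)} - 8023018} = \frac{1}{\left(1152690 + \left(-1261\right)^{2} + 2267 \left(-1261\right)\right) - 8023018} = \frac{1}{\left(1152690 + 1590121 - 2858687\right) - 8023018} = \frac{1}{-115876 - 8023018} = \frac{1}{-8138894} = - \frac{1}{8138894}$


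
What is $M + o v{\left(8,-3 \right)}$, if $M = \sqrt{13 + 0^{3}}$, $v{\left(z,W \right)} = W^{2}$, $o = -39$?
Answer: $-351 + \sqrt{13} \approx -347.39$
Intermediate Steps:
$M = \sqrt{13}$ ($M = \sqrt{13 + 0} = \sqrt{13} \approx 3.6056$)
$M + o v{\left(8,-3 \right)} = \sqrt{13} - 39 \left(-3\right)^{2} = \sqrt{13} - 351 = -351 + \sqrt{13}$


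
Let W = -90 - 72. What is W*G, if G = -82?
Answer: 13284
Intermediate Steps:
W = -162
W*G = -162*(-82) = 13284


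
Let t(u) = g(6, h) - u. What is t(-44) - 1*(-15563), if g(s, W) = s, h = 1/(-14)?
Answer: 15613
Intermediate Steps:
h = -1/14 (h = 1*(-1/14) = -1/14 ≈ -0.071429)
t(u) = 6 - u
t(-44) - 1*(-15563) = (6 - 1*(-44)) - 1*(-15563) = (6 + 44) + 15563 = 50 + 15563 = 15613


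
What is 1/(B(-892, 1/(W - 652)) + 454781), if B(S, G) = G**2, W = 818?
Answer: 27556/12531945237 ≈ 2.1989e-6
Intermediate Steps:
1/(B(-892, 1/(W - 652)) + 454781) = 1/((1/(818 - 652))**2 + 454781) = 1/((1/166)**2 + 454781) = 1/(1/27556 + 454781) = 1/(12531945237/27556) = 27556/12531945237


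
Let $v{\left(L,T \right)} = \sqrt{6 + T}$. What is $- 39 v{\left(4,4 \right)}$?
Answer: $- 39 \sqrt{10} \approx -123.33$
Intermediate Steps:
$- 39 v{\left(4,4 \right)} = - 39 \sqrt{6 + 4} = - 39 \sqrt{10}$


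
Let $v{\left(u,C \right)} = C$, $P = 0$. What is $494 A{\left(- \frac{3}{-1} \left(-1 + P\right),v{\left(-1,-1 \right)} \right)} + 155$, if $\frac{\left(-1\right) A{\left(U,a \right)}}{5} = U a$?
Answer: $-7255$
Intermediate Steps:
$A{\left(U,a \right)} = - 5 U a$
$494 A{\left(- \frac{3}{-1} \left(-1 + P\right),v{\left(-1,-1 \right)} \right)} + 155 = 494 \left(\left(-5\right) - \frac{3}{-1} \left(-1 + 0\right) \left(-1\right)\right) + 155 = 494 \left(\left(-5\right) \left(-3\right) \left(-1\right) \left(-1\right) \left(-1\right)\right) + 155 = 494 \left(\left(-5\right) 3 \left(-1\right) \left(-1\right)\right) + 155 = 494 \left(\left(-5\right) \left(-3\right) \left(-1\right)\right) + 155 = 494 \left(-15\right) + 155 = -7410 + 155 = -7255$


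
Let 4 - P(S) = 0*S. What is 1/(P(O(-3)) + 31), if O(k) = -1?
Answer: 1/35 ≈ 0.028571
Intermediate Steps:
P(S) = 4 (P(S) = 4 - 0*S = 4 - 1*0 = 4 + 0 = 4)
1/(P(O(-3)) + 31) = 1/(4 + 31) = 1/35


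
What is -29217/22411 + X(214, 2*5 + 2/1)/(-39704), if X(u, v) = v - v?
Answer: -29217/22411 ≈ -1.3037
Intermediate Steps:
X(u, v) = 0
-29217/22411 + X(214, 2*5 + 2/1)/(-39704) = -29217/22411 + 0/(-39704) = -29217*1/22411 + 0*(-1/39704) = -29217/22411 + 0 = -29217/22411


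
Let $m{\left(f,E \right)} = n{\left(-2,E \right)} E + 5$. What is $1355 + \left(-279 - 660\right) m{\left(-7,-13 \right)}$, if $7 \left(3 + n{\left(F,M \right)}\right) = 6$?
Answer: $- \frac{206485}{7} \approx -29498.0$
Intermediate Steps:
$n{\left(F,M \right)} = - \frac{15}{7}$ ($n{\left(F,M \right)} = -3 + \frac{1}{7} \cdot 6 = -3 + \frac{6}{7} = - \frac{15}{7}$)
$m{\left(f,E \right)} = 5 - \frac{15 E}{7}$ ($m{\left(f,E \right)} = - \frac{15 E}{7} + 5 = 5 - \frac{15 E}{7}$)
$1355 + \left(-279 - 660\right) m{\left(-7,-13 \right)} = 1355 + \left(-279 - 660\right) \left(5 - - \frac{195}{7}\right) = 1355 + \left(-279 - 660\right) \left(5 + \frac{195}{7}\right) = 1355 - \frac{215970}{7} = - \frac{206485}{7}$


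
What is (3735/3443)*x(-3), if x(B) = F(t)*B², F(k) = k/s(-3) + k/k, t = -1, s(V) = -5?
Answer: 40338/3443 ≈ 11.716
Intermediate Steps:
F(k) = 1 - k/5 (F(k) = k/(-5) + k/k = k*(-⅕) + 1 = -k/5 + 1 = 1 - k/5)
x(B) = 6*B²/5 (x(B) = (1 - ⅕*(-1))*B² = (1 + ⅕)*B² = 6*B²/5)
(3735/3443)*x(-3) = (3735/3443)*((6/5)*(-3)²) = (3735*(1/3443))*((6/5)*9) = (3735/3443)*(54/5) = 40338/3443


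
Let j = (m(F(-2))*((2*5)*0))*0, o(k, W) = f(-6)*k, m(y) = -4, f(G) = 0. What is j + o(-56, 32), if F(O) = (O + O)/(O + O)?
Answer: 0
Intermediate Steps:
F(O) = 1 (F(O) = (2*O)/((2*O)) = (2*O)*(1/(2*O)) = 1)
o(k, W) = 0 (o(k, W) = 0*k = 0)
j = 0 (j = -4*2*5*0*0 = -40*0*0 = -4*0*0 = 0*0 = 0)
j + o(-56, 32) = 0 + 0 = 0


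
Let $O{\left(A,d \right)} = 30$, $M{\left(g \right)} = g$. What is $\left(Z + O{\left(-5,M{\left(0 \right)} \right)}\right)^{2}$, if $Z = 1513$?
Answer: $2380849$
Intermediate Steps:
$\left(Z + O{\left(-5,M{\left(0 \right)} \right)}\right)^{2} = \left(1513 + 30\right)^{2} = 1543^{2} = 2380849$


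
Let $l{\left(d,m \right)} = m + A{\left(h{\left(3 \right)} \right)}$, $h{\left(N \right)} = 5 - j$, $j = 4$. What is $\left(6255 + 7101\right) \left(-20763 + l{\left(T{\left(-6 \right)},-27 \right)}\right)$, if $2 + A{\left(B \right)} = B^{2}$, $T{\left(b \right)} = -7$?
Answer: $-277684596$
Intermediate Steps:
$h{\left(N \right)} = 1$ ($h{\left(N \right)} = 5 - 4 = 1$)
$A{\left(B \right)} = -2 + B^{2}$
$l{\left(d,m \right)} = -1 + m$ ($l{\left(d,m \right)} = m - \left(2 - 1^{2}\right) = m + \left(-2 + 1\right) = m - 1 = -1 + m$)
$\left(6255 + 7101\right) \left(-20763 + l{\left(T{\left(-6 \right)},-27 \right)}\right) = \left(6255 + 7101\right) \left(-20763 - 28\right) = 13356 \left(-20763 - 28\right) = 13356 \left(-20791\right) = -277684596$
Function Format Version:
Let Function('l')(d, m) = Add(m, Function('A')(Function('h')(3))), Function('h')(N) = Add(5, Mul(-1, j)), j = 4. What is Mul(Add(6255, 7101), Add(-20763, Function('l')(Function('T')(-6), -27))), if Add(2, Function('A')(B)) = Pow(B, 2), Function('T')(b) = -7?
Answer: -277684596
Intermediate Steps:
Function('h')(N) = 1 (Function('h')(N) = Add(5, Mul(-1, 4)) = Add(5, -4) = 1)
Function('A')(B) = Add(-2, Pow(B, 2))
Function('l')(d, m) = Add(-1, m) (Function('l')(d, m) = Add(m, Add(-2, Pow(1, 2))) = Add(m, Add(-2, 1)) = Add(m, -1) = Add(-1, m))
Mul(Add(6255, 7101), Add(-20763, Function('l')(Function('T')(-6), -27))) = Mul(Add(6255, 7101), Add(-20763, Add(-1, -27))) = Mul(13356, Add(-20763, -28)) = Mul(13356, -20791) = -277684596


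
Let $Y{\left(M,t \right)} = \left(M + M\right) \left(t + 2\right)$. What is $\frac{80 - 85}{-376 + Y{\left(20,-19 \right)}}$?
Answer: $\frac{5}{1056} \approx 0.0047349$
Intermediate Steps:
$Y{\left(M,t \right)} = 2 M \left(2 + t\right)$
$\frac{80 - 85}{-376 + Y{\left(20,-19 \right)}} = \frac{80 - 85}{-376 + 2 \cdot 20 \left(2 - 19\right)} = - \frac{5}{-376 + 2 \cdot 20 \left(-17\right)} = - \frac{5}{-376 - 680} = - \frac{5}{-1056} = \left(-5\right) \left(- \frac{1}{1056}\right) = \frac{5}{1056}$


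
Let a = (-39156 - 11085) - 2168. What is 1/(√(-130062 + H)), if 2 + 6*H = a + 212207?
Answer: -I*√58179/77572 ≈ -0.0031094*I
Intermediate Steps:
a = -52409 (a = -50241 - 2168 = -52409)
H = 79898/3 (H = -⅓ + (-52409 + 212207)/6 = -⅓ + (⅙)*159798 = -⅓ + 26633 = 79898/3 ≈ 26633.)
1/(√(-130062 + H)) = 1/(√(-130062 + 79898/3)) = 1/(√(-310288/3)) = 1/(4*I*√58179/3) = -I*√58179/77572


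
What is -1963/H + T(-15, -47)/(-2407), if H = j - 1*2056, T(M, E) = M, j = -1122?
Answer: 4772611/7649446 ≈ 0.62392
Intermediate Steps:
H = -3178 (H = -1122 - 1*2056 = -1122 - 2056 = -3178)
-1963/H + T(-15, -47)/(-2407) = -1963/(-3178) - 15/(-2407) = -1963*(-1/3178) - 15*(-1/2407) = 1963/3178 + 15/2407 = 4772611/7649446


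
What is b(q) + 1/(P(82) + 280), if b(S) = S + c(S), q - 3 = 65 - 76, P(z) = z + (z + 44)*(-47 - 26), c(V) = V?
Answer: -141377/8836 ≈ -16.000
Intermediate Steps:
P(z) = -3212 - 72*z (P(z) = z + (44 + z)*(-73) = z + (-3212 - 73*z) = -3212 - 72*z)
q = -8 (q = 3 + (65 - 76) = 3 - 11 = -8)
b(S) = 2*S (b(S) = S + S = 2*S)
b(q) + 1/(P(82) + 280) = 2*(-8) + 1/((-3212 - 72*82) + 280) = -16 + 1/((-3212 - 5904) + 280) = -16 + 1/(-9116 + 280) = -16 + 1/(-8836) = -16 - 1/8836 = -141377/8836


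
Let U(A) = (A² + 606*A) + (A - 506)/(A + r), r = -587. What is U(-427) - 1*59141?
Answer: -45823701/338 ≈ -1.3557e+5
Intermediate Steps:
U(A) = A² + 606*A + (-506 + A)/(-587 + A) (U(A) = (A² + 606*A) + (A - 506)/(A - 587) = (A² + 606*A) + (-506 + A)/(-587 + A) = A² + 606*A + (-506 + A)/(-587 + A))
U(-427) - 1*59141 = (-506 + (-427)³ - 355721*(-427) + 19*(-427)²)/(-587 - 427) - 1*59141 = (-506 - 77854483 + 151892867 + 19*182329)/(-1014) - 59141 = -(-506 - 77854483 + 151892867 + 3464251)/1014 - 59141 = -1/1014*77502129 - 59141 = -25834043/338 - 59141 = -45823701/338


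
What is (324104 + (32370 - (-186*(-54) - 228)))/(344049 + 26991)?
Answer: 173329/185520 ≈ 0.93429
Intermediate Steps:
(324104 + (32370 - (-186*(-54) - 228)))/(344049 + 26991) = (324104 + (32370 - (10044 - 228)))/371040 = (324104 + (32370 - 1*9816))*(1/371040) = (324104 + (32370 - 9816))*(1/371040) = (324104 + 22554)*(1/371040) = 346658*(1/371040) = 173329/185520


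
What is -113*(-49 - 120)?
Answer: 19097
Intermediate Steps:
-113*(-49 - 120) = -113*(-169) = 19097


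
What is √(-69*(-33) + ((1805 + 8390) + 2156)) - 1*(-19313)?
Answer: 19313 + 2*√3657 ≈ 19434.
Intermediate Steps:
√(-69*(-33) + ((1805 + 8390) + 2156)) - 1*(-19313) = √(2277 + (10195 + 2156)) + 19313 = √(2277 + 12351) + 19313 = √14628 + 19313 = 2*√3657 + 19313 = 19313 + 2*√3657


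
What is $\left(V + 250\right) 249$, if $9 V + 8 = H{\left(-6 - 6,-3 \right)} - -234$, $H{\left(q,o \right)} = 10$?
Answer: $\frac{206338}{3} \approx 68779.0$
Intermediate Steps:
$V = \frac{236}{9}$ ($V = - \frac{8}{9} + \frac{10 - -234}{9} = - \frac{8}{9} + \frac{10 + 234}{9} = - \frac{8}{9} + \frac{1}{9} \cdot 244 = - \frac{8}{9} + \frac{244}{9} = \frac{236}{9} \approx 26.222$)
$\left(V + 250\right) 249 = \left(\frac{236}{9} + 250\right) 249 = \frac{2486}{9} \cdot 249 = \frac{206338}{3}$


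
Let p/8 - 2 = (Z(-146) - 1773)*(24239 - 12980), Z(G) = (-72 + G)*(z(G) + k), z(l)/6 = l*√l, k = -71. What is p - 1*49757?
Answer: 1234387019 + 17200869696*I*√146 ≈ 1.2344e+9 + 2.0784e+11*I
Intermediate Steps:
z(l) = 6*l^(3/2) (z(l) = 6*(l*√l) = 6*l^(3/2))
Z(G) = (-72 + G)*(-71 + 6*G^(3/2)) (Z(G) = (-72 + G)*(6*G^(3/2) - 71) = (-72 + G)*(-71 + 6*G^(3/2)))
p = 1234436776 + 17200869696*I*√146 (p = 16 + 8*(((5112 - (-63072)*I*√146 - 71*(-146) + 6*(-146)^(5/2)) - 1773)*(24239 - 12980)) = 16 + 8*(((5112 - (-63072)*I*√146 + 10366 + 6*(21316*I*√146)) - 1773)*11259) = 16 + 8*(((5112 + 63072*I*√146 + 10366 + 127896*I*√146) - 1773)*11259) = 16 + 8*(((15478 + 190968*I*√146) - 1773)*11259) = 16 + 8*((13705 + 190968*I*√146)*11259) = 16 + 8*(154304595 + 2150108712*I*√146) = 16 + (1234436760 + 17200869696*I*√146) = 1234436776 + 17200869696*I*√146 ≈ 1.2344e+9 + 2.0784e+11*I)
p - 1*49757 = (1234436776 + 17200869696*I*√146) - 1*49757 = (1234436776 + 17200869696*I*√146) - 49757 = 1234387019 + 17200869696*I*√146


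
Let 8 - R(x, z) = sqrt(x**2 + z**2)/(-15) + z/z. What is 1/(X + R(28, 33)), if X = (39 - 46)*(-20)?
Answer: 33075/4860152 - 15*sqrt(1873)/4860152 ≈ 0.0066718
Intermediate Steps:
X = 140 (X = -7*(-20) = 140)
R(x, z) = 7 + sqrt(x**2 + z**2)/15 (R(x, z) = 8 - (sqrt(x**2 + z**2)/(-15) + z/z) = 8 - (sqrt(x**2 + z**2)*(-1/15) + 1) = 8 - (-sqrt(x**2 + z**2)/15 + 1) = 8 - (1 - sqrt(x**2 + z**2)/15) = 8 + (-1 + sqrt(x**2 + z**2)/15) = 7 + sqrt(x**2 + z**2)/15)
1/(X + R(28, 33)) = 1/(140 + (7 + sqrt(28**2 + 33**2)/15)) = 1/(140 + (7 + sqrt(784 + 1089)/15)) = 1/(140 + (7 + sqrt(1873)/15)) = 1/(147 + sqrt(1873)/15)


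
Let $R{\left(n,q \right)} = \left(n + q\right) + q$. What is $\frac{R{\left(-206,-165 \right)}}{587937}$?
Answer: $- \frac{536}{587937} \approx -0.00091166$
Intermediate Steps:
$R{\left(n,q \right)} = n + 2 q$
$\frac{R{\left(-206,-165 \right)}}{587937} = \frac{-206 + 2 \left(-165\right)}{587937} = \left(-206 - 330\right) \frac{1}{587937} = \left(-536\right) \frac{1}{587937} = - \frac{536}{587937}$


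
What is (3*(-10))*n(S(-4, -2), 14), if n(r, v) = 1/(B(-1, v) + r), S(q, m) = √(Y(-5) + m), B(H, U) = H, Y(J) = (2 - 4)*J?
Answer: -30/7 - 60*√2/7 ≈ -16.408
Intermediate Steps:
Y(J) = -2*J
S(q, m) = √(10 + m) (S(q, m) = √(-2*(-5) + m) = √(10 + m))
n(r, v) = 1/(-1 + r)
(3*(-10))*n(S(-4, -2), 14) = (3*(-10))/(-1 + √(10 - 2)) = -30/(-1 + √8) = -30/(-1 + 2*√2)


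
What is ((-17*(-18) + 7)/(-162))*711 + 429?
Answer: -17005/18 ≈ -944.72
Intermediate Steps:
((-17*(-18) + 7)/(-162))*711 + 429 = ((306 + 7)*(-1/162))*711 + 429 = (313*(-1/162))*711 + 429 = -313/162*711 + 429 = -24727/18 + 429 = -17005/18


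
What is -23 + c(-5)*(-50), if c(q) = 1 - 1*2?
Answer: 27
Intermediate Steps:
c(q) = -1 (c(q) = 1 - 2 = -1)
-23 + c(-5)*(-50) = -23 - 1*(-50) = -23 + 50 = 27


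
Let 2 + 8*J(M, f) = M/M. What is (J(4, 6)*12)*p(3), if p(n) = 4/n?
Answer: -2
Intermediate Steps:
J(M, f) = -1/8 (J(M, f) = -1/4 + (M/M)/8 = -1/4 + (1/8)*1 = -1/4 + 1/8 = -1/8)
(J(4, 6)*12)*p(3) = (-1/8*12)*(4/3) = -6/3 = -3/2*4/3 = -2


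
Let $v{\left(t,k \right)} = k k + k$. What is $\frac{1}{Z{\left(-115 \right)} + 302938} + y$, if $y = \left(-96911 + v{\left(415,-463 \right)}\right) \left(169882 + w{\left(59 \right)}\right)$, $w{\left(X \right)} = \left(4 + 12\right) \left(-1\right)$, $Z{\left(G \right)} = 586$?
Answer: $\frac{6032075918689081}{303524} \approx 1.9873 \cdot 10^{10}$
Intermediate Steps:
$v{\left(t,k \right)} = k + k^{2}$ ($v{\left(t,k \right)} = k^{2} + k = k + k^{2}$)
$w{\left(X \right)} = -16$ ($w{\left(X \right)} = 16 \left(-1\right) = -16$)
$y = 19873472670$ ($y = \left(-96911 - 463 \left(1 - 463\right)\right) \left(169882 - 16\right) = \left(-96911 - -213906\right) 169866 = \left(-96911 + 213906\right) 169866 = 116995 \cdot 169866 = 19873472670$)
$\frac{1}{Z{\left(-115 \right)} + 302938} + y = \frac{1}{586 + 302938} + 19873472670 = \frac{1}{303524} + 19873472670 = \frac{6032075918689081}{303524}$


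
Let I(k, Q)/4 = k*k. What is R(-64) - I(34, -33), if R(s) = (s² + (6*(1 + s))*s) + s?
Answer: 23600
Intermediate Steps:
I(k, Q) = 4*k² (I(k, Q) = 4*(k*k) = 4*k²)
R(s) = s + s² + s*(6 + 6*s) (R(s) = (s² + (6 + 6*s)*s) + s = (s² + s*(6 + 6*s)) + s = s + s² + s*(6 + 6*s))
R(-64) - I(34, -33) = 7*(-64)*(1 - 64) - 4*34² = 7*(-64)*(-63) - 4*1156 = 28224 - 1*4624 = 28224 - 4624 = 23600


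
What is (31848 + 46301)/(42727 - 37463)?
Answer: 78149/5264 ≈ 14.846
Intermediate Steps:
(31848 + 46301)/(42727 - 37463) = 78149/5264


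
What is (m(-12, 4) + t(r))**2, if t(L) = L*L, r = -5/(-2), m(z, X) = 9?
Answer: 3721/16 ≈ 232.56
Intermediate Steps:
r = 5/2 (r = -5*(-1/2) = 5/2 ≈ 2.5000)
t(L) = L**2
(m(-12, 4) + t(r))**2 = (9 + (5/2)**2)**2 = (9 + 25/4)**2 = (61/4)**2 = 3721/16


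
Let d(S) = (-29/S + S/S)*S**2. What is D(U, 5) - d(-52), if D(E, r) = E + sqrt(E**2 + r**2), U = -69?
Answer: -4281 + sqrt(4786) ≈ -4211.8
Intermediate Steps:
d(S) = S**2*(1 - 29/S) (d(S) = (-29/S + 1)*S**2 = (1 - 29/S)*S**2 = S**2*(1 - 29/S))
D(U, 5) - d(-52) = (-69 + sqrt((-69)**2 + 5**2)) - (-52)*(-29 - 52) = (-69 + sqrt(4761 + 25)) - (-52)*(-81) = (-69 + sqrt(4786)) - 1*4212 = (-69 + sqrt(4786)) - 4212 = -4281 + sqrt(4786)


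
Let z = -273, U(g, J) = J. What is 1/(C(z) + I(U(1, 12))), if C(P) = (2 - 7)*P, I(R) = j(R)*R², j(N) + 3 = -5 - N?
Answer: -1/1515 ≈ -0.00066007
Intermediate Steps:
j(N) = -8 - N (j(N) = -3 + (-5 - N) = -8 - N)
I(R) = R²*(-8 - R) (I(R) = (-8 - R)*R² = R²*(-8 - R))
C(P) = -5*P
1/(C(z) + I(U(1, 12))) = 1/(-5*(-273) + 12²*(-8 - 1*12)) = 1/(1365 + 144*(-8 - 12)) = 1/(1365 + 144*(-20)) = 1/(1365 - 2880) = 1/(-1515) = -1/1515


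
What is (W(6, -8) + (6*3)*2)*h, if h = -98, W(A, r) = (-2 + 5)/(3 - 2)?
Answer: -3822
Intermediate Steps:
W(A, r) = 3 (W(A, r) = 3/1 = 3*1 = 3)
(W(6, -8) + (6*3)*2)*h = (3 + (6*3)*2)*(-98) = (3 + 18*2)*(-98) = (3 + 36)*(-98) = 39*(-98) = -3822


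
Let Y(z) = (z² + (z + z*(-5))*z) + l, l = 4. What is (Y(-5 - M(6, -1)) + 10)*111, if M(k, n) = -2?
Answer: -1443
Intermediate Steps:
Y(z) = 4 - 3*z² (Y(z) = (z² + (z + z*(-5))*z) + 4 = (z² + (z - 5*z)*z) + 4 = (z² + (-4*z)*z) + 4 = (z² - 4*z²) + 4 = -3*z² + 4 = 4 - 3*z²)
(Y(-5 - M(6, -1)) + 10)*111 = ((4 - 3*(-5 - 1*(-2))²) + 10)*111 = ((4 - 3*(-5 + 2)²) + 10)*111 = ((4 - 3*(-3)²) + 10)*111 = ((4 - 3*9) + 10)*111 = ((4 - 27) + 10)*111 = (-23 + 10)*111 = -13*111 = -1443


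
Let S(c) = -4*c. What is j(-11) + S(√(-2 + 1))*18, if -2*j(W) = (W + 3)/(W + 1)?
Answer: -⅖ - 72*I ≈ -0.4 - 72.0*I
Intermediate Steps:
j(W) = -(3 + W)/(2*(1 + W)) (j(W) = -(W + 3)/(2*(W + 1)) = -(3 + W)/(2*(1 + W)))
j(-11) + S(√(-2 + 1))*18 = (-3 - 1*(-11))/(2*(1 - 11)) - 4*√(-2 + 1)*18 = (½)*(-3 + 11)/(-10) - 4*I*18 = (½)*(-⅒)*8 - 4*I*18 = -⅖ - 72*I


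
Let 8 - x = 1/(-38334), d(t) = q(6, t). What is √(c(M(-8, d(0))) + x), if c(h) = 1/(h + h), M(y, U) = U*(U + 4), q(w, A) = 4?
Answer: √188463418401/153336 ≈ 2.8312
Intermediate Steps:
d(t) = 4
M(y, U) = U*(4 + U)
x = 306673/38334 (x = 8 - 1/(-38334) = 8 - 1*(-1/38334) = 8 + 1/38334 = 306673/38334 ≈ 8.0000)
c(h) = 1/(2*h)
√(c(M(-8, d(0))) + x) = √(1/(2*((4*(4 + 4)))) + 306673/38334) = √(1/(2*((4*8))) + 306673/38334) = √((½)/32 + 306673/38334) = √((½)*(1/32) + 306673/38334) = √(1/64 + 306673/38334) = √(9832703/1226688) = √188463418401/153336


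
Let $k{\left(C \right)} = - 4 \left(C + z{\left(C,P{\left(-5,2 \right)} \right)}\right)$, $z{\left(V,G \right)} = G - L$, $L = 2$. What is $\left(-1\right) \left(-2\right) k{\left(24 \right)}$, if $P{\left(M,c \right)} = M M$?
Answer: $-376$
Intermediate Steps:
$P{\left(M,c \right)} = M^{2}$
$z{\left(V,G \right)} = -2 + G$ ($z{\left(V,G \right)} = G - 2 = -2 + G$)
$k{\left(C \right)} = -92 - 4 C$ ($k{\left(C \right)} = - 4 \left(C - \left(2 - \left(-5\right)^{2}\right)\right) = - 4 \left(C + \left(-2 + 25\right)\right) = - 4 \left(C + 23\right) = - 4 \left(23 + C\right) = -92 - 4 C$)
$\left(-1\right) \left(-2\right) k{\left(24 \right)} = \left(-1\right) \left(-2\right) \left(-92 - 96\right) = 2 \left(-92 - 96\right) = 2 \left(-188\right) = -376$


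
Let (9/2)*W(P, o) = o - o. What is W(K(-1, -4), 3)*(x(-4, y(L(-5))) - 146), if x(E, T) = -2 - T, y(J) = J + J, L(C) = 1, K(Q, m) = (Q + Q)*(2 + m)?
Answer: 0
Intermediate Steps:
K(Q, m) = 2*Q*(2 + m) (K(Q, m) = (2*Q)*(2 + m) = 2*Q*(2 + m))
W(P, o) = 0 (W(P, o) = 2*(o - o)/9 = (2/9)*0 = 0)
y(J) = 2*J
W(K(-1, -4), 3)*(x(-4, y(L(-5))) - 146) = 0*((-2 - 2) - 146) = 0*(-4 - 146) = 0*(-150) = 0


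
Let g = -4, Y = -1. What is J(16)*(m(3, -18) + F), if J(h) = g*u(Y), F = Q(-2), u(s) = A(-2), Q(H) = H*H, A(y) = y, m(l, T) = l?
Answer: 56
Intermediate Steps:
Q(H) = H²
u(s) = -2
F = 4 (F = (-2)² = 4)
J(h) = 8 (J(h) = -4*(-2) = 8)
J(16)*(m(3, -18) + F) = 8*(3 + 4) = 8*7 = 56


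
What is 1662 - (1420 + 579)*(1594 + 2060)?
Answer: -7302684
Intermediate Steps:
1662 - (1420 + 579)*(1594 + 2060) = 1662 - 1999*3654 = 1662 - 1*7304346 = 1662 - 7304346 = -7302684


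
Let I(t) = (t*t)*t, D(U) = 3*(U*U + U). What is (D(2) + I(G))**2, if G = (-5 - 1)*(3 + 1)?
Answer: 190605636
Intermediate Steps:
D(U) = 3*U + 3*U**2 (D(U) = 3*(U**2 + U) = 3*(U + U**2) = 3*U + 3*U**2)
G = -24 (G = -6*4 = -24)
I(t) = t**3 (I(t) = t**2*t = t**3)
(D(2) + I(G))**2 = (3*2*(1 + 2) + (-24)**3)**2 = (3*2*3 - 13824)**2 = (18 - 13824)**2 = (-13806)**2 = 190605636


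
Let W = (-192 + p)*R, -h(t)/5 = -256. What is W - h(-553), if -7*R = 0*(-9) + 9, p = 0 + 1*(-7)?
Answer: -7169/7 ≈ -1024.1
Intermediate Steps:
h(t) = 1280 (h(t) = -5*(-256) = 1280)
p = -7 (p = 0 - 7 = -7)
R = -9/7 (R = -(0*(-9) + 9)/7 = -(0 + 9)/7 = -1/7*9 = -9/7 ≈ -1.2857)
W = 1791/7 (W = (-192 - 7)*(-9/7) = -199*(-9/7) = 1791/7 ≈ 255.86)
W - h(-553) = 1791/7 - 1*1280 = 1791/7 - 1280 = -7169/7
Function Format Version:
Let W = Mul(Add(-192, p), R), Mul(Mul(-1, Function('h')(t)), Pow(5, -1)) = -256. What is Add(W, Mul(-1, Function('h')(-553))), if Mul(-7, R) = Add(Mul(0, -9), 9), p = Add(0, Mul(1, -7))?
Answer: Rational(-7169, 7) ≈ -1024.1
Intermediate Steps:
Function('h')(t) = 1280 (Function('h')(t) = Mul(-5, -256) = 1280)
p = -7 (p = Add(0, -7) = -7)
R = Rational(-9, 7) (R = Mul(Rational(-1, 7), Add(Mul(0, -9), 9)) = Mul(Rational(-1, 7), Add(0, 9)) = Mul(Rational(-1, 7), 9) = Rational(-9, 7) ≈ -1.2857)
W = Rational(1791, 7) (W = Mul(Add(-192, -7), Rational(-9, 7)) = Mul(-199, Rational(-9, 7)) = Rational(1791, 7) ≈ 255.86)
Add(W, Mul(-1, Function('h')(-553))) = Add(Rational(1791, 7), Mul(-1, 1280)) = Add(Rational(1791, 7), -1280) = Rational(-7169, 7)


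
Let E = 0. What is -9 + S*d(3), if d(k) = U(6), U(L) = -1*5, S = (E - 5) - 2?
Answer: 26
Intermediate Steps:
S = -7 (S = (0 - 5) - 2 = -5 - 2 = -7)
U(L) = -5
d(k) = -5
-9 + S*d(3) = -9 - 7*(-5) = -9 + 35 = 26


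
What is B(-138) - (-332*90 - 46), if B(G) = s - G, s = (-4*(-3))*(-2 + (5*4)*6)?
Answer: 31480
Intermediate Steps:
s = 1416 (s = 12*(-2 + 20*6) = 12*(-2 + 120) = 12*118 = 1416)
B(G) = 1416 - G
B(-138) - (-332*90 - 46) = (1416 - 1*(-138)) - (-332*90 - 46) = (1416 + 138) - (-29880 - 46) = 1554 - 1*(-29926) = 1554 + 29926 = 31480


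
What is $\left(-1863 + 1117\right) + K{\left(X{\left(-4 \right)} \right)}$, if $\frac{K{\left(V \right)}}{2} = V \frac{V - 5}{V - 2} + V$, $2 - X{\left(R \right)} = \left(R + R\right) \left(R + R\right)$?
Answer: $- \frac{15997}{16} \approx -999.81$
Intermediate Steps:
$X{\left(R \right)} = 2 - 4 R^{2}$ ($X{\left(R \right)} = 2 - \left(R + R\right) \left(R + R\right) = 2 - 2 R 2 R = 2 - 4 R^{2}$)
$K{\left(V \right)} = 2 V + \frac{2 V \left(-5 + V\right)}{-2 + V}$ ($K{\left(V \right)} = 2 \left(V \frac{V - 5}{V - 2} + V\right) = 2 \left(V \frac{-5 + V}{-2 + V} + V\right) = 2 \left(\frac{V \left(-5 + V\right)}{-2 + V} + V\right) = 2 \left(V + \frac{V \left(-5 + V\right)}{-2 + V}\right) = 2 V + \frac{2 V \left(-5 + V\right)}{-2 + V}$)
$\left(-1863 + 1117\right) + K{\left(X{\left(-4 \right)} \right)} = \left(-1863 + 1117\right) + \frac{2 \left(2 - 4 \left(-4\right)^{2}\right) \left(-7 + 2 \left(2 - 4 \left(-4\right)^{2}\right)\right)}{-2 + \left(2 - 4 \left(-4\right)^{2}\right)} = -746 + \frac{2 \left(2 - 64\right) \left(-7 + 2 \left(2 - 64\right)\right)}{-2 + \left(2 - 64\right)} = -746 + 2 \left(-62\right) \frac{1}{-2 - 62} \left(-7 + 2 \left(-62\right)\right) = -746 + 2 \left(-62\right) \frac{1}{-64} \left(-7 - 124\right) = -746 + 2 \left(-62\right) \left(- \frac{1}{64}\right) \left(-131\right) = -746 - \frac{4061}{16} = - \frac{15997}{16}$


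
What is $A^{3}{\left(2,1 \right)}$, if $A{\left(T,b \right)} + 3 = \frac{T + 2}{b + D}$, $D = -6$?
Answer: $- \frac{6859}{125} \approx -54.872$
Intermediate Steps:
$A{\left(T,b \right)} = -3 + \frac{2 + T}{-6 + b}$ ($A{\left(T,b \right)} = -3 + \frac{T + 2}{b - 6} = -3 + \frac{2 + T}{-6 + b}$)
$A^{3}{\left(2,1 \right)} = \left(\frac{20 + 2 - 3}{-6 + 1}\right)^{3} = \left(\frac{20 + 2 - 3}{-5}\right)^{3} = \left(\left(- \frac{1}{5}\right) 19\right)^{3} = \left(- \frac{19}{5}\right)^{3} = - \frac{6859}{125}$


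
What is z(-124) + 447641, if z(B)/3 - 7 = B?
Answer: 447290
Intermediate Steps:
z(B) = 21 + 3*B
z(-124) + 447641 = (21 + 3*(-124)) + 447641 = (21 - 372) + 447641 = -351 + 447641 = 447290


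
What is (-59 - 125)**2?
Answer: 33856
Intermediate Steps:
(-59 - 125)**2 = (-184)**2 = 33856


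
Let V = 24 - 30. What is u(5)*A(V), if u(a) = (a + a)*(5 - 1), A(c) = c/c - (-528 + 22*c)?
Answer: 26440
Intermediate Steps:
V = -6
A(c) = 529 - 22*c (A(c) = 1 - (-528 + 22*c) = 1 - 22*(-24 + c) = 1 + (528 - 22*c) = 529 - 22*c)
u(a) = 8*a (u(a) = (2*a)*4 = 8*a)
u(5)*A(V) = (8*5)*(529 - 22*(-6)) = 40*(529 + 132) = 40*661 = 26440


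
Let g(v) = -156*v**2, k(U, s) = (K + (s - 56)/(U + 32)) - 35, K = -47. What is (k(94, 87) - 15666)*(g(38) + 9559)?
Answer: 61143646855/18 ≈ 3.3969e+9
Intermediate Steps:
k(U, s) = -82 + (-56 + s)/(32 + U) (k(U, s) = (-47 + (s - 56)/(U + 32)) - 35 = (-47 + (-56 + s)/(32 + U)) - 35 = -82 + (-56 + s)/(32 + U))
(k(94, 87) - 15666)*(g(38) + 9559) = ((-2680 + 87 - 82*94)/(32 + 94) - 15666)*(-156*38**2 + 9559) = ((-2680 + 87 - 7708)/126 - 15666)*(-156*1444 + 9559) = ((1/126)*(-10301) - 15666)*(-225264 + 9559) = (-10301/126 - 15666)*(-215705) = -1984217/126*(-215705) = 61143646855/18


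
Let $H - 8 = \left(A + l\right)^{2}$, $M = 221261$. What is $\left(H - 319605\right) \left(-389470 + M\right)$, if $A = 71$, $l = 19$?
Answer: $52396598873$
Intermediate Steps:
$H = 8108$ ($H = 8 + \left(71 + 19\right)^{2} = 8 + 90^{2} = 8 + 8100 = 8108$)
$\left(H - 319605\right) \left(-389470 + M\right) = \left(8108 - 319605\right) \left(-389470 + 221261\right) = \left(-311497\right) \left(-168209\right) = 52396598873$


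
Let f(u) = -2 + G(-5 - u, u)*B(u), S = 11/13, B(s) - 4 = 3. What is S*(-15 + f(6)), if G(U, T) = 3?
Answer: 44/13 ≈ 3.3846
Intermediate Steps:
B(s) = 7 (B(s) = 4 + 3 = 7)
S = 11/13 (S = 11*(1/13) = 11/13 ≈ 0.84615)
f(u) = 19 (f(u) = -2 + 3*7 = -2 + 21 = 19)
S*(-15 + f(6)) = 11*(-15 + 19)/13 = (11/13)*4 = 44/13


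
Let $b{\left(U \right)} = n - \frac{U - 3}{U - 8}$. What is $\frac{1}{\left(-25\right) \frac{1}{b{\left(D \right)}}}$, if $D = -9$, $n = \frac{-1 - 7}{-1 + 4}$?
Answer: $\frac{172}{1275} \approx 0.1349$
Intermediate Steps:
$n = - \frac{8}{3} \approx -2.6667$
$b{\left(U \right)} = - \frac{8}{3} - \frac{-3 + U}{-8 + U}$ ($b{\left(U \right)} = - \frac{8}{3} - \frac{U - 3}{U - 8} = - \frac{8}{3} - \frac{-3 + U}{-8 + U}$)
$\frac{1}{\left(-25\right) \frac{1}{b{\left(D \right)}}} = \frac{1}{\left(-25\right) \frac{1}{\frac{1}{3} \frac{1}{-8 - 9} \left(73 - -99\right)}} = \frac{1}{\left(-25\right) \frac{1}{\frac{1}{3} \frac{1}{-17} \left(73 + 99\right)}} = \frac{1}{\left(-25\right) \frac{1}{\frac{1}{3} \left(- \frac{1}{17}\right) 172}} = \frac{1}{\left(-25\right) \frac{1}{- \frac{172}{51}}} = \frac{1}{\left(-25\right) \left(- \frac{51}{172}\right)} = \frac{1}{\frac{1275}{172}} = \frac{172}{1275}$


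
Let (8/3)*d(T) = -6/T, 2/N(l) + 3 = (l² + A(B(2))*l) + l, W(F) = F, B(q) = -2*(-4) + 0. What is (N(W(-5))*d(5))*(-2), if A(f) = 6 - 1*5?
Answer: 3/20 ≈ 0.15000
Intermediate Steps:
B(q) = 8 (B(q) = 8 + 0 = 8)
A(f) = 1 (A(f) = 6 - 5 = 1)
N(l) = 2/(-3 + l² + 2*l) (N(l) = 2/(-3 + ((l² + 1*l) + l)) = 2/(-3 + ((l² + l) + l)) = 2/(-3 + ((l + l²) + l)) = 2/(-3 + (l² + 2*l)) = 2/(-3 + l² + 2*l))
d(T) = -9/(4*T) (d(T) = 3*(-6/T)/8 = -9/(4*T))
(N(W(-5))*d(5))*(-2) = ((2/(-3 + (-5)² + 2*(-5)))*(-9/4/5))*(-2) = ((2/(-3 + 25 - 10))*(-9/4*⅕))*(-2) = ((2/12)*(-9/20))*(-2) = ((2*(1/12))*(-9/20))*(-2) = ((⅙)*(-9/20))*(-2) = -3/40*(-2) = 3/20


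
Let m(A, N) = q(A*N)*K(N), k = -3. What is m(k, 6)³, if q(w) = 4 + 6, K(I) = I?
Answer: 216000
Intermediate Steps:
q(w) = 10
m(A, N) = 10*N
m(k, 6)³ = (10*6)³ = 60³ = 216000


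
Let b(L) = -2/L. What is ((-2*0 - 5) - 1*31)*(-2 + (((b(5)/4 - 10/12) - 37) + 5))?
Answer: 6288/5 ≈ 1257.6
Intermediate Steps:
((-2*0 - 5) - 1*31)*(-2 + (((b(5)/4 - 10/12) - 37) + 5)) = ((-2*0 - 5) - 1*31)*(-2 + (((-2/5/4 - 10/12) - 37) + 5)) = ((0 - 5) - 31)*(-2 + (((-2*⅕*(¼) - 10*1/12) - 37) + 5)) = (-5 - 31)*(-2 + (((-⅖*¼ - ⅚) - 37) + 5)) = -36*(-2 + (((-⅒ - ⅚) - 37) + 5)) = -36*(-2 + ((-14/15 - 37) + 5)) = -36*(-2 + (-569/15 + 5)) = -36*(-2 - 494/15) = -36*(-524/15) = 6288/5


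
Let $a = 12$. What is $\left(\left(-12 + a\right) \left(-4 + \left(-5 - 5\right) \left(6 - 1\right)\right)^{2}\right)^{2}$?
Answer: $0$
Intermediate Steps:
$\left(\left(-12 + a\right) \left(-4 + \left(-5 - 5\right) \left(6 - 1\right)\right)^{2}\right)^{2} = \left(\left(-12 + 12\right) \left(-4 + \left(-5 - 5\right) \left(6 - 1\right)\right)^{2}\right)^{2} = \left(0 \left(-4 - 50\right)^{2}\right)^{2} = \left(0 \left(-54\right)^{2}\right)^{2} = \left(0 \cdot 2916\right)^{2} = 0^{2} = 0$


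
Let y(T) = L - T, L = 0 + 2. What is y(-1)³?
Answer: 27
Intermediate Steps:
L = 2
y(T) = 2 - T
y(-1)³ = (2 - 1*(-1))³ = (2 + 1)³ = 3³ = 27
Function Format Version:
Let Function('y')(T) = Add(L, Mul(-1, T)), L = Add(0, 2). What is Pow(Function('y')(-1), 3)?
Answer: 27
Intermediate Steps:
L = 2
Function('y')(T) = Add(2, Mul(-1, T))
Pow(Function('y')(-1), 3) = Pow(Add(2, Mul(-1, -1)), 3) = Pow(Add(2, 1), 3) = Pow(3, 3) = 27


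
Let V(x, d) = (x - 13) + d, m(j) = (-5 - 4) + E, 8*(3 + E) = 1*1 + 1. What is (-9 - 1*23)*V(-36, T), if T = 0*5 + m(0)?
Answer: 1944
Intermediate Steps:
E = -11/4 (E = -3 + (1*1 + 1)/8 = -3 + (1 + 1)/8 = -3 + (⅛)*2 = -3 + ¼ = -11/4 ≈ -2.7500)
m(j) = -47/4 (m(j) = (-5 - 4) - 11/4 = -9 - 11/4 = -47/4)
T = -47/4 (T = 0*5 - 47/4 = 0 - 47/4 = -47/4 ≈ -11.750)
V(x, d) = -13 + d + x (V(x, d) = (-13 + x) + d = -13 + d + x)
(-9 - 1*23)*V(-36, T) = (-9 - 1*23)*(-13 - 47/4 - 36) = (-9 - 23)*(-243/4) = -32*(-243/4) = 1944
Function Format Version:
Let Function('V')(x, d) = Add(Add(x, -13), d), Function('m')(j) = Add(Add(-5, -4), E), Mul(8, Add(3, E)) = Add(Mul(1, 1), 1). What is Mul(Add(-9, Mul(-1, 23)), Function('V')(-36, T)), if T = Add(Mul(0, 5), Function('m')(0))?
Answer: 1944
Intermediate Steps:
E = Rational(-11, 4) (E = Add(-3, Mul(Rational(1, 8), Add(Mul(1, 1), 1))) = Add(-3, Mul(Rational(1, 8), Add(1, 1))) = Add(-3, Mul(Rational(1, 8), 2)) = Add(-3, Rational(1, 4)) = Rational(-11, 4) ≈ -2.7500)
Function('m')(j) = Rational(-47, 4) (Function('m')(j) = Add(Add(-5, -4), Rational(-11, 4)) = Add(-9, Rational(-11, 4)) = Rational(-47, 4))
T = Rational(-47, 4) (T = Add(Mul(0, 5), Rational(-47, 4)) = Add(0, Rational(-47, 4)) = Rational(-47, 4) ≈ -11.750)
Function('V')(x, d) = Add(-13, d, x) (Function('V')(x, d) = Add(Add(-13, x), d) = Add(-13, d, x))
Mul(Add(-9, Mul(-1, 23)), Function('V')(-36, T)) = Mul(Add(-9, Mul(-1, 23)), Add(-13, Rational(-47, 4), -36)) = Mul(Add(-9, -23), Rational(-243, 4)) = Mul(-32, Rational(-243, 4)) = 1944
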